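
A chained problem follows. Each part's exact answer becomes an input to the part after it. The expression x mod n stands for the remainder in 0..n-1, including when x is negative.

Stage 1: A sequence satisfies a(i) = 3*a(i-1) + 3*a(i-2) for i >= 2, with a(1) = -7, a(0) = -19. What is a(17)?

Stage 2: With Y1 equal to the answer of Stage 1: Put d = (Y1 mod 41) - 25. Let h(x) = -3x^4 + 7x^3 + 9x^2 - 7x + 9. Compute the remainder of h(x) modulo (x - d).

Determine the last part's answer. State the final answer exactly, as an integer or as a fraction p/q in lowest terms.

-772785

Stage 1: a(2) = 3*(-7) + 3*(-19) = -78; iterating: a(2)=-78, a(3)=-255, a(4)=-999, a(5)=-3762, a(6)=-14283, a(7)=-54135, a(8)=-205254, a(9)=-778167, a(10)=-2950263, a(11)=-11185290, a(12)=-42406659, a(13)=-160775847, a(14)=-609547518, a(15)=-2310970095, a(16)=-8761552839, a(17)=-33217568802; answer -33217568802
Stage 2: Y1 = -33217568802; d = -22; remainder = value at the root: -3*(-22)^4 + 7*(-22)^3 + 9*(-22)^2 - 7*(-22)^1 + 9 = (-702768) + (-74536) + (4356) + (154) + (9) = -772785; answer -772785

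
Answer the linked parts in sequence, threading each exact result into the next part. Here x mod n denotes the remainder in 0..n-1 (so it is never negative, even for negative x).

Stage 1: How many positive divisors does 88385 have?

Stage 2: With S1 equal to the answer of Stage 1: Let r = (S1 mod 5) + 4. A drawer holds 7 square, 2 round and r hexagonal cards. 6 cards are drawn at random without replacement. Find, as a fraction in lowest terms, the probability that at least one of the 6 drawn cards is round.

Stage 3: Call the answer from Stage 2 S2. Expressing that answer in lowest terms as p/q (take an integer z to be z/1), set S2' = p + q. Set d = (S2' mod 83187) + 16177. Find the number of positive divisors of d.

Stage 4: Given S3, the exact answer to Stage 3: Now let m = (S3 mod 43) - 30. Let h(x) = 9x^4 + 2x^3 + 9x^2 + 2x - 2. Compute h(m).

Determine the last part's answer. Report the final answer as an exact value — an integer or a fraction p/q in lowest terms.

Stage 1: 88385 = 5 * 11 * 1607; number of divisors = (1+1) * (1+1) * (1+1) = 8; answer 8
Stage 2: S1 = 8; r = 7; total draws C(16,6) = 8008; complement C(14,6) = 3003; favorable 8008 - 3003 = 5005; P = 5/8; answer 5/8
Stage 3: S2 = 5/8; threaded value p + q = 13; d = 16190; 16190 = 2 * 5 * 1619; number of divisors = (1+1) * (1+1) * (1+1) = 8; answer 8
Stage 4: S3 = 8; m = -22; 9*(-22)^4 + 2*(-22)^3 + 9*(-22)^2 + 2*(-22)^1 - 2 = (2108304) + (-21296) + (4356) + (-44) + (-2) = 2091318; answer 2091318

2091318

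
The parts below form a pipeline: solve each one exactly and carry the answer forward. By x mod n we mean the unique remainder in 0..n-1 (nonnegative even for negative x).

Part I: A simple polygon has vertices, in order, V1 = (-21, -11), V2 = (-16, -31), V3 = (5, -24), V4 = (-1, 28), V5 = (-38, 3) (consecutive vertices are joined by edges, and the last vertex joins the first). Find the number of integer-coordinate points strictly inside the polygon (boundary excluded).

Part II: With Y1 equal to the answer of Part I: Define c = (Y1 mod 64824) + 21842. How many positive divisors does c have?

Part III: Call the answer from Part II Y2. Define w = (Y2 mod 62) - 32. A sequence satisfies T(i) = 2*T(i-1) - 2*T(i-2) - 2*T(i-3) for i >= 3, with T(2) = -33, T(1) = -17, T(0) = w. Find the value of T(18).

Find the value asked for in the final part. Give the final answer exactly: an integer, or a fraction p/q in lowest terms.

-272832

Part I: cross terms: (-21*-31 - -16*-11)=475, (-16*-24 - 5*-31)=539, (5*28 - -1*-24)=116, (-1*3 - -38*28)=1061, (-38*-11 - -21*3)=481; twice the area = |2672| = 2672; area = 1336; boundary points = 5 + 7 + 2 + 1 + 1 = 16; strictly interior points = area - boundary/2 + 1 = 1329; answer 1329
Part II: Y1 = 1329; c = 23171; 23171 = 17 * 29 * 47; number of divisors = (1+1) * (1+1) * (1+1) = 8; answer 8
Part III: Y2 = 8; w = -24; T(3) = 2*(-33) - 2*(-17) - 2*(-24) = 16; iterating: T(3)=16, T(4)=132, T(5)=298, T(6)=300, T(7)=-260, T(8)=-1716, T(9)=-3512, T(10)=-3072, T(11)=4312, T(12)=21792, T(13)=41104, T(14)=30000, T(15)=-65792, T(16)=-273792, T(17)=-476000, T(18)=-272832; answer -272832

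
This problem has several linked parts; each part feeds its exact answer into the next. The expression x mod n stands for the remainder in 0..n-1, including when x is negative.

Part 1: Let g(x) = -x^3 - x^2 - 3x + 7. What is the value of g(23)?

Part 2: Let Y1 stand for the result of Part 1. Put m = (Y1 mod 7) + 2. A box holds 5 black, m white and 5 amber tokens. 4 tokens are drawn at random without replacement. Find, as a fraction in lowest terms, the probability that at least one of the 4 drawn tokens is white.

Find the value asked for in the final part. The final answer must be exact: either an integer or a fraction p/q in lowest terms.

Part 1: -1*(23)^3 - 1*(23)^2 - 3*(23)^1 + 7 = (-12167) + (-529) + (-69) + (7) = -12758; answer -12758
Part 2: Y1 = -12758; m = 5; total draws C(15,4) = 1365; complement C(10,4) = 210; favorable 1365 - 210 = 1155; P = 11/13; answer 11/13

11/13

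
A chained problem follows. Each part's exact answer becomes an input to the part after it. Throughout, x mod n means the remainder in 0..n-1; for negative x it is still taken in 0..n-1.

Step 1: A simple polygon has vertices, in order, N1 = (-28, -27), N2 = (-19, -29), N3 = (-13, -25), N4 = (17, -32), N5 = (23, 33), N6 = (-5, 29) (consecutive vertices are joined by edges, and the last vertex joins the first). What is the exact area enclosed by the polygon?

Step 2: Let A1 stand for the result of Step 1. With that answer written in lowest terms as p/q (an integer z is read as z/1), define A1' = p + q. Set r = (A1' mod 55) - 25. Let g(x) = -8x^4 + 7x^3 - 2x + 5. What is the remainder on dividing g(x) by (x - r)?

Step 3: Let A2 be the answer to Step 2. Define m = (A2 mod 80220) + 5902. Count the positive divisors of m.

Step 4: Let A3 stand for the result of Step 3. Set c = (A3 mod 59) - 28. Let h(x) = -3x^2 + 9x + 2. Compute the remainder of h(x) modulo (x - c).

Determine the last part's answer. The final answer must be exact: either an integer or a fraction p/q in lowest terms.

8

Step 1: cross terms: (-28*-29 - -19*-27)=299, (-19*-25 - -13*-29)=98, (-13*-32 - 17*-25)=841, (17*33 - 23*-32)=1297, (23*29 - -5*33)=832, (-5*-27 - -28*29)=947; twice the area = |4314| = 4314; area = 2157; answer 2157
Step 2: A1 = 2157; threaded value p + q = 2158; r = -12; remainder = value at the root: -8*(-12)^4 + 7*(-12)^3 - 2*(-12)^1 + 5 = (-165888) + (-12096) + (24) + (5) = -177955; answer -177955
Step 3: A2 = -177955; m = 68607; 68607 = 3^4 * 7 * 11^2; number of divisors = (4+1) * (1+1) * (2+1) = 30; answer 30
Step 4: A3 = 30; c = 2; remainder = value at the root: -3*(2)^2 + 9*(2)^1 + 2 = (-12) + (18) + (2) = 8; answer 8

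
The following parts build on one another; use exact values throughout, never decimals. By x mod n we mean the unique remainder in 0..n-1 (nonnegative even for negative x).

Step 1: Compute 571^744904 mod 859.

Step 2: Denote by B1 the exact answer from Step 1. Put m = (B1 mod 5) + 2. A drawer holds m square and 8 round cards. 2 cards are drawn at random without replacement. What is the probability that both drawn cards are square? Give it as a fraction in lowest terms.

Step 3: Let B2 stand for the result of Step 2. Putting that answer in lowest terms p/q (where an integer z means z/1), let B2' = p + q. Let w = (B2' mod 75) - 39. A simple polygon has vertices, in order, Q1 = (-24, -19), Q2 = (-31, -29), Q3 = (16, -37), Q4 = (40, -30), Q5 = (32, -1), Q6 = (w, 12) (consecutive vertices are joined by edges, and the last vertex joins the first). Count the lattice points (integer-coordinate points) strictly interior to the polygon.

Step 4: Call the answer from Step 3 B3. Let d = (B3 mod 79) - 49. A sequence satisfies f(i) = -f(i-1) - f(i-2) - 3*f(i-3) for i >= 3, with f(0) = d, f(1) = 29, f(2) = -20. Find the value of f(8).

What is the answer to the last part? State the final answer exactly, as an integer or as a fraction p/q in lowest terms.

-860

Step 1: squarings mod 859: 571^1=571, 571^2=480, 571^4=188, 571^8=125, 571^16=163, 571^32=799, 571^64=164, 571^128=267, 571^256=851, 571^512=64, 571^1024=660, 571^2048=87, 571^4096=697, 571^8192=474, 571^16384=477, 571^32768=753, 571^65536=69, 571^131072=466, 571^262144=688, 571^524288=35; 571^744904 = 571^8 * 571^64 * 571^128 * 571^256 * 571^1024 * 571^2048 * 571^4096 * 571^16384 * 571^65536 * 571^131072 * 571^524288 = 301 (mod 859); answer 301
Step 2: B1 = 301; m = 3; total draws C(11,2) = 55; favorable C(3,2) = 3; P = 3/55; answer 3/55
Step 3: B2 = 3/55; threaded value p + q = 58; w = 19; cross terms: (-24*-29 - -31*-19)=107, (-31*-37 - 16*-29)=1611, (16*-30 - 40*-37)=1000, (40*-1 - 32*-30)=920, (32*12 - 19*-1)=403, (19*-19 - -24*12)=-73; twice the area = |3968| = 3968; area = 1984; boundary points = 1 + 1 + 1 + 1 + 13 + 1 = 18; strictly interior points = area - boundary/2 + 1 = 1976; answer 1976
Step 4: B3 = 1976; d = -48; f(3) = -1*(-20) - 1*(29) - 3*(-48) = 135; iterating: f(3)=135, f(4)=-202, f(5)=127, f(6)=-330, f(7)=809, f(8)=-860; answer -860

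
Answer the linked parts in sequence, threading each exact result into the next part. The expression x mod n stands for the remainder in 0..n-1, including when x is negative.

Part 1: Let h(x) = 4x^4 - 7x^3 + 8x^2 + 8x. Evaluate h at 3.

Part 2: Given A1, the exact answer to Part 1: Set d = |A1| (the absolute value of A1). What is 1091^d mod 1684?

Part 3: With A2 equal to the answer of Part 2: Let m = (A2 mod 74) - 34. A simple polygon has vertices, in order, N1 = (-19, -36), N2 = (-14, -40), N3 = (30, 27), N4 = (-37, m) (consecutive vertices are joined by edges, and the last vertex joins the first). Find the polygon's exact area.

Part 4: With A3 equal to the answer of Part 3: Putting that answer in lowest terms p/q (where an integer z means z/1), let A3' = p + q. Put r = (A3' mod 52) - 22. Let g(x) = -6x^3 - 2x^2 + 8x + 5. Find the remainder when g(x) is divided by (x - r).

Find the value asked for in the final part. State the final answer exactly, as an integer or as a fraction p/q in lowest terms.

-2095

Part 1: 4*(3)^4 - 7*(3)^3 + 8*(3)^2 + 8*(3)^1 = (324) + (-189) + (72) + (24) = 231; answer 231
Part 2: A1 = 231; d = 231; squarings mod 1684: 1091^1=1091, 1091^2=1377, 1091^4=1629, 1091^8=1341, 1091^16=1453, 1091^32=1157, 1091^64=1553, 1091^128=321; 1091^231 = 1091^1 * 1091^2 * 1091^4 * 1091^32 * 1091^64 * 1091^128 = 691 (mod 1684); answer 691
Part 3: A2 = 691; m = -9; cross terms: (-19*-40 - -14*-36)=256, (-14*27 - 30*-40)=822, (30*-9 - -37*27)=729, (-37*-36 - -19*-9)=1161; twice the area = |2968| = 2968; area = 1484; answer 1484
Part 4: A3 = 1484; threaded value p + q = 1485; r = 7; remainder = value at the root: -6*(7)^3 - 2*(7)^2 + 8*(7)^1 + 5 = (-2058) + (-98) + (56) + (5) = -2095; answer -2095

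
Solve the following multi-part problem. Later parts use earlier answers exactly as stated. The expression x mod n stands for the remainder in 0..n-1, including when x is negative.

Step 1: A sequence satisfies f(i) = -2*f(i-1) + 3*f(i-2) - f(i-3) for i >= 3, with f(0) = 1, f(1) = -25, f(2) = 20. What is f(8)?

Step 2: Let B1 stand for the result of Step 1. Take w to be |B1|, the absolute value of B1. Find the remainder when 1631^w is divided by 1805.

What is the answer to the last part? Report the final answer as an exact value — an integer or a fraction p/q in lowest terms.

Step 1: f(3) = -2*(20) + 3*(-25) - 1*(1) = -116; iterating: f(3)=-116, f(4)=317, f(5)=-1002, f(6)=3071, f(7)=-9465, f(8)=29145; answer 29145
Step 2: B1 = 29145; w = 29145; squarings mod 1805: 1631^1=1631, 1631^2=1396, 1631^4=1221, 1631^8=1716, 1631^16=701, 1631^32=441, 1631^64=1346, 1631^128=1301, 1631^256=1316, 1631^512=861, 1631^1024=1271, 1631^2048=1771, 1631^4096=1156, 1631^8192=636, 1631^16384=176; 1631^29145 = 1631^1 * 1631^8 * 1631^16 * 1631^64 * 1631^128 * 1631^256 * 1631^4096 * 1631^8192 * 1631^16384 = 676 (mod 1805); answer 676

676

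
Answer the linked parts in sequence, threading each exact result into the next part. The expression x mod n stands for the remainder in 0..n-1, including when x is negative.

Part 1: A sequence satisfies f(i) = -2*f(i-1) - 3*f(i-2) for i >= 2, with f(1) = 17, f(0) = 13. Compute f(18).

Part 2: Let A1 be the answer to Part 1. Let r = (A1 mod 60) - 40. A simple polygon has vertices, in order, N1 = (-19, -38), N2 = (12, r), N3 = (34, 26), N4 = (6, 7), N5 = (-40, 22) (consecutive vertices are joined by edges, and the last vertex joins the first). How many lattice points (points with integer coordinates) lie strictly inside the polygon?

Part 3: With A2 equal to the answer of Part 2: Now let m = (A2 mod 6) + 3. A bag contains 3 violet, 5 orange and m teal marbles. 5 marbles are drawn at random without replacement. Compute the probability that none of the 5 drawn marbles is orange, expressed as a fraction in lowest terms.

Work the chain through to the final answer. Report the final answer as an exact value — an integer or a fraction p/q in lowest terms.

Part 1: f(2) = -2*(17) - 3*(13) = -73; iterating: f(2)=-73, f(3)=95, f(4)=29, f(5)=-343, f(6)=599, f(7)=-169, f(8)=-1459, f(9)=3425, f(10)=-2473, f(11)=-5329, f(12)=18077, f(13)=-20167, f(14)=-13897, f(15)=88295, f(16)=-134899, f(17)=4913, f(18)=394871; answer 394871
Part 2: A1 = 394871; r = -29; cross terms: (-19*-29 - 12*-38)=1007, (12*26 - 34*-29)=1298, (34*7 - 6*26)=82, (6*22 - -40*7)=412, (-40*-38 - -19*22)=1938; twice the area = |4737| = 4737; area = 4737/2; boundary points = 1 + 11 + 1 + 1 + 3 = 17; strictly interior points = area - boundary/2 + 1 = 2361; answer 2361
Part 3: A2 = 2361; m = 6; total draws C(14,5) = 2002; favorable C(9,5) = 126; P = 9/143; answer 9/143

9/143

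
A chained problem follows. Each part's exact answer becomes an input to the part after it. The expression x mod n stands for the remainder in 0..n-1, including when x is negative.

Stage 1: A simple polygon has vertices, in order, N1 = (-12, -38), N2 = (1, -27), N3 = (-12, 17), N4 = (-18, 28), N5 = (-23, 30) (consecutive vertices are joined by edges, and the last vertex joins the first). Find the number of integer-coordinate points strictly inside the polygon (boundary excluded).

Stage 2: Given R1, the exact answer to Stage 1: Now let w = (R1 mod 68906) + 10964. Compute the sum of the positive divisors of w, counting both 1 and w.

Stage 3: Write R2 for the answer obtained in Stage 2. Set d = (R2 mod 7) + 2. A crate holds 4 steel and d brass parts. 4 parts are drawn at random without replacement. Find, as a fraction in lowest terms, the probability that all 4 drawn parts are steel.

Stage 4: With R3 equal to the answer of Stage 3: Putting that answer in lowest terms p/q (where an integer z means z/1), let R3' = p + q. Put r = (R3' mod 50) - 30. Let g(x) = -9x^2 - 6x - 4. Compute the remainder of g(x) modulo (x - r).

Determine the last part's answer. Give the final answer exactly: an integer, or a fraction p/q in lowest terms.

Stage 1: cross terms: (-12*-27 - 1*-38)=362, (1*17 - -12*-27)=-307, (-12*28 - -18*17)=-30, (-18*30 - -23*28)=104, (-23*-38 - -12*30)=1234; twice the area = |1363| = 1363; area = 1363/2; boundary points = 1 + 1 + 1 + 1 + 1 = 5; strictly interior points = area - boundary/2 + 1 = 680; answer 680
Stage 2: R1 = 680; w = 11644; 11644 = 2^2 * 41 * 71; sigma = (1 + 2 + 4) * (1 + 41) * (1 + 71) = 7 * 42 * 72 = 21168; answer 21168
Stage 3: R2 = 21168; d = 2; total draws C(6,4) = 15; favorable C(4,4) = 1; P = 1/15; answer 1/15
Stage 4: R3 = 1/15; threaded value p + q = 16; r = -14; remainder = value at the root: -9*(-14)^2 - 6*(-14)^1 - 4 = (-1764) + (84) + (-4) = -1684; answer -1684

-1684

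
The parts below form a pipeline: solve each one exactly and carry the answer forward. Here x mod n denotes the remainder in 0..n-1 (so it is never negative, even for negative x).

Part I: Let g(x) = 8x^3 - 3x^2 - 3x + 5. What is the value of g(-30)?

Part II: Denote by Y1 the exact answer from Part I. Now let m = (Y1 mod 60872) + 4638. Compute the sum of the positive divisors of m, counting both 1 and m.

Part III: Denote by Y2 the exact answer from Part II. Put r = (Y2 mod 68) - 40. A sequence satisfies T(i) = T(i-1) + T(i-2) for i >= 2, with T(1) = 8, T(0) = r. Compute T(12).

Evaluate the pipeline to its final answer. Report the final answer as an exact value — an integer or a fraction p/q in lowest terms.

Part I: 8*(-30)^3 - 3*(-30)^2 - 3*(-30)^1 + 5 = (-216000) + (-2700) + (90) + (5) = -218605; answer -218605
Part II: Y1 = -218605; m = 29521; 29521 = 53 * 557; sigma = (1 + 53) * (1 + 557) = 54 * 558 = 30132; answer 30132
Part III: Y2 = 30132; r = -32; T(2) = 1*(8) + 1*(-32) = -24; iterating: T(2)=-24, T(3)=-16, T(4)=-40, T(5)=-56, T(6)=-96, T(7)=-152, T(8)=-248, T(9)=-400, T(10)=-648, T(11)=-1048, T(12)=-1696; answer -1696

-1696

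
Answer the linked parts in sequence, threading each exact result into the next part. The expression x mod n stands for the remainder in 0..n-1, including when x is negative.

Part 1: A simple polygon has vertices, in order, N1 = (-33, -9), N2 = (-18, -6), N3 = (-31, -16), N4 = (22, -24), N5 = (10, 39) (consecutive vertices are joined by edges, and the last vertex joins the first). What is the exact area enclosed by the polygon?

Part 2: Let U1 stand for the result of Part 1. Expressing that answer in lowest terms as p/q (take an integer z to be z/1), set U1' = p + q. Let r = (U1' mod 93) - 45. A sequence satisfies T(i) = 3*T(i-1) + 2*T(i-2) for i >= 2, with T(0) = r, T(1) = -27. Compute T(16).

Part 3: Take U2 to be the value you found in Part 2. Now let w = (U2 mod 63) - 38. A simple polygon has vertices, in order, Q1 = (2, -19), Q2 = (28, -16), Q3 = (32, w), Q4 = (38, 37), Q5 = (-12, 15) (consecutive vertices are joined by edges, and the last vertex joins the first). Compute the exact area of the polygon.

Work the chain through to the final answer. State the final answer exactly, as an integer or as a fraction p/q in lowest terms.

1624

Part 1: cross terms: (-33*-6 - -18*-9)=36, (-18*-16 - -31*-6)=102, (-31*-24 - 22*-16)=1096, (22*39 - 10*-24)=1098, (10*-9 - -33*39)=1197; twice the area = |3529| = 3529; area = 3529/2; answer 3529/2
Part 2: U1 = 3529/2; threaded value p + q = 3531; r = 45; T(2) = 3*(-27) + 2*(45) = 9; iterating: T(2)=9, T(3)=-27, T(4)=-63, T(5)=-243, T(6)=-855, T(7)=-3051, T(8)=-10863, T(9)=-38691, T(10)=-137799, T(11)=-490779, T(12)=-1747935, T(13)=-6225363, T(14)=-22171959, T(15)=-78966603, T(16)=-281243727; answer -281243727
Part 3: U2 = -281243727; w = 16; cross terms: (2*-16 - 28*-19)=500, (28*16 - 32*-16)=960, (32*37 - 38*16)=576, (38*15 - -12*37)=1014, (-12*-19 - 2*15)=198; twice the area = |3248| = 3248; area = 1624; answer 1624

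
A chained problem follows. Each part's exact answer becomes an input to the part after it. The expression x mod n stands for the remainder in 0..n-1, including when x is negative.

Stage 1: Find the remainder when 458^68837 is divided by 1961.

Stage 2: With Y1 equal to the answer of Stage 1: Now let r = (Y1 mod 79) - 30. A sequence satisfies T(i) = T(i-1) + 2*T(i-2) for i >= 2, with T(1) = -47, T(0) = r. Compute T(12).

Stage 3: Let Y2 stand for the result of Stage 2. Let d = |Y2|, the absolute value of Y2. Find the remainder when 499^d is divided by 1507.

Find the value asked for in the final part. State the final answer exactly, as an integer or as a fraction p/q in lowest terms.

312

Stage 1: squarings mod 1961: 458^1=458, 458^2=1898, 458^4=47, 458^8=248, 458^16=713, 458^32=470, 458^64=1268, 458^128=1765, 458^256=1157, 458^512=1247, 458^1024=1897, 458^2048=174, 458^4096=861, 458^8192=63, 458^16384=47, 458^32768=248, 458^65536=713; 458^68837 = 458^1 * 458^4 * 458^32 * 458^64 * 458^128 * 458^1024 * 458^2048 * 458^65536 = 177 (mod 1961); answer 177
Stage 2: Y1 = 177; r = -11; T(2) = 1*(-47) + 2*(-11) = -69; iterating: T(2)=-69, T(3)=-163, T(4)=-301, T(5)=-627, T(6)=-1229, T(7)=-2483, T(8)=-4941, T(9)=-9907, T(10)=-19789, T(11)=-39603, T(12)=-79181; answer -79181
Stage 3: Y2 = -79181; d = 79181; squarings mod 1507: 499^1=499, 499^2=346, 499^4=663, 499^8=1032, 499^16=1082, 499^32=1292, 499^64=1015, 499^128=944, 499^256=499, 499^512=346, 499^1024=663, 499^2048=1032, 499^4096=1082, 499^8192=1292, 499^16384=1015, 499^32768=944, 499^65536=499; 499^79181 = 499^1 * 499^4 * 499^8 * 499^64 * 499^256 * 499^1024 * 499^4096 * 499^8192 * 499^65536 = 312 (mod 1507); answer 312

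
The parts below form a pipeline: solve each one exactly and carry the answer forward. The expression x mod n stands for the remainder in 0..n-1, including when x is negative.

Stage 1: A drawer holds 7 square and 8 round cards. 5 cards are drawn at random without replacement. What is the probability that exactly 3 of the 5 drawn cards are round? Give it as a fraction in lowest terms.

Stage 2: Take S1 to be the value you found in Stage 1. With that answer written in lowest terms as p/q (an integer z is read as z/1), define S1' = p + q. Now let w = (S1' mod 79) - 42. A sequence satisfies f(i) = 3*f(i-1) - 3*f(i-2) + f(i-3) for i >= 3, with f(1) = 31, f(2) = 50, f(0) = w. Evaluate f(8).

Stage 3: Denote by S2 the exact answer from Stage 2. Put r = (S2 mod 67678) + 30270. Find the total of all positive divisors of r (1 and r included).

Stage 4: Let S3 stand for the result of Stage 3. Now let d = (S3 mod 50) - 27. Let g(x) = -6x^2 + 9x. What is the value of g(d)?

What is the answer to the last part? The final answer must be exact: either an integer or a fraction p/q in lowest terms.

-825

Stage 1: total draws C(15,5) = 3003; favorable C(8,3)*C(7,2) = 1176; P = 56/143; answer 56/143
Stage 2: S1 = 56/143; threaded value p + q = 199; w = -1; f(3) = 3*(50) - 3*(31) + 1*(-1) = 56; iterating: f(3)=56, f(4)=49, f(5)=29, f(6)=-4, f(7)=-50, f(8)=-109; answer -109
Stage 3: S2 = -109; r = 97839; 97839 = 3^2 * 7 * 1553; sigma = (1 + 3 + 9) * (1 + 7) * (1 + 1553) = 13 * 8 * 1554 = 161616; answer 161616
Stage 4: S3 = 161616; d = -11; -6*(-11)^2 + 9*(-11)^1 = (-726) + (-99) = -825; answer -825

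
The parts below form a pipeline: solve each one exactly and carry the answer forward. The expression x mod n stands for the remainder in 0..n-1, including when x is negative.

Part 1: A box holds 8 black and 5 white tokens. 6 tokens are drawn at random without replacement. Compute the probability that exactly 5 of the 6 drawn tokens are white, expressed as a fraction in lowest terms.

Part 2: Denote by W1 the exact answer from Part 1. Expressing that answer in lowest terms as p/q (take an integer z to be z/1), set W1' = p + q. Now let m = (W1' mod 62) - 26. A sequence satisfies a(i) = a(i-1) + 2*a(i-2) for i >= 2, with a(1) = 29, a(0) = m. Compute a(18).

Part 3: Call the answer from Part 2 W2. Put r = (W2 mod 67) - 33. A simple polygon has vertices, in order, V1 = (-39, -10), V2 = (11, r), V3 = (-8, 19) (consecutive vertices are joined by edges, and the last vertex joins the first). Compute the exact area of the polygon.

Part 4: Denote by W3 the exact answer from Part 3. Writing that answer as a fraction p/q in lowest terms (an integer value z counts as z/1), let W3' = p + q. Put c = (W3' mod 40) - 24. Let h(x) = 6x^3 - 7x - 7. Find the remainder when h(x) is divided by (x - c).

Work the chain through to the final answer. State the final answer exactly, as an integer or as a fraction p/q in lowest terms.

-363

Part 1: total draws C(13,6) = 1716; favorable C(5,5)*C(8,1) = 8; P = 2/429; answer 2/429
Part 2: W1 = 2/429; threaded value p + q = 431; m = 33; a(2) = 1*(29) + 2*(33) = 95; iterating: a(2)=95, a(3)=153, a(4)=343, a(5)=649, a(6)=1335, a(7)=2633, a(8)=5303, a(9)=10569, a(10)=21175, a(11)=42313, a(12)=84663, a(13)=169289, a(14)=338615, a(15)=677193, a(16)=1354423, a(17)=2708809, a(18)=5417655; answer 5417655
Part 3: W2 = 5417655; r = 2; cross terms: (-39*2 - 11*-10)=32, (11*19 - -8*2)=225, (-8*-10 - -39*19)=821; twice the area = |1078| = 1078; area = 539; answer 539
Part 4: W3 = 539; threaded value p + q = 540; c = -4; remainder = value at the root: 6*(-4)^3 - 7*(-4)^1 - 7 = (-384) + (28) + (-7) = -363; answer -363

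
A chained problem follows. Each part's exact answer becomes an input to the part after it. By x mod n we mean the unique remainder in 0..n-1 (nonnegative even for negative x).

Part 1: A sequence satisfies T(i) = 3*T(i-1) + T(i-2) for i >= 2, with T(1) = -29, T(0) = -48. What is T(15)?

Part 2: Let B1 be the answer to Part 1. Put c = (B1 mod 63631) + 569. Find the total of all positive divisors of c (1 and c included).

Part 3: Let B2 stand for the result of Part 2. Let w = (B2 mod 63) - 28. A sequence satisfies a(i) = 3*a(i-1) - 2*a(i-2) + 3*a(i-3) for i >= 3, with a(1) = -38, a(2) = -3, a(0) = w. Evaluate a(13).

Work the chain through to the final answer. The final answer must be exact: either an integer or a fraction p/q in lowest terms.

1313389

Part 1: T(2) = 3*(-29) + 1*(-48) = -135; iterating: T(2)=-135, T(3)=-434, T(4)=-1437, T(5)=-4745, T(6)=-15672, T(7)=-51761, T(8)=-170955, T(9)=-564626, T(10)=-1864833, T(11)=-6159125, T(12)=-20342208, T(13)=-67185749, T(14)=-221899455, T(15)=-732884114; answer -732884114
Part 2: B1 = -732884114; c = 18313; 18313 is prime, so its only divisors are 1 and 18313; sigma = 1 + 18313 = 18314; answer 18314
Part 3: B2 = 18314; w = 16; a(3) = 3*(-3) - 2*(-38) + 3*(16) = 115; iterating: a(3)=115, a(4)=237, a(5)=472, a(6)=1287, a(7)=3628, a(8)=9726, a(9)=25783, a(10)=68781, a(11)=183955, a(12)=491652, a(13)=1313389; answer 1313389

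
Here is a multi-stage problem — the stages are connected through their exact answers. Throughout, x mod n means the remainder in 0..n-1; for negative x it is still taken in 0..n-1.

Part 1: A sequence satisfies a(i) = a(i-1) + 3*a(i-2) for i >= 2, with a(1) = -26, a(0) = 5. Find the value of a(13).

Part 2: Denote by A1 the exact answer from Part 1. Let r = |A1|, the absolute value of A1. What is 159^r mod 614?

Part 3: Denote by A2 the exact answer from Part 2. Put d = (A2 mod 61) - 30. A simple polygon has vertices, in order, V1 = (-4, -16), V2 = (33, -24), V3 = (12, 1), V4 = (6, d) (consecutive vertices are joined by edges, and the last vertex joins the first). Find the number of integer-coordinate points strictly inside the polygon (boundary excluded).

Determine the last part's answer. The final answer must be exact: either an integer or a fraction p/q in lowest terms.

Part 1: a(2) = 1*(-26) + 3*(5) = -11; iterating: a(2)=-11, a(3)=-89, a(4)=-122, a(5)=-389, a(6)=-755, a(7)=-1922, a(8)=-4187, a(9)=-9953, a(10)=-22514, a(11)=-52373, a(12)=-119915, a(13)=-277034; answer -277034
Part 2: A1 = -277034; r = 277034; squarings mod 614: 159^1=159, 159^2=107, 159^4=397, 159^8=425, 159^16=109, 159^32=215, 159^64=175, 159^128=539, 159^256=99, 159^512=591, 159^1024=529, 159^2048=471, 159^4096=187, 159^8192=585, 159^16384=227, 159^32768=567, 159^65536=367, 159^131072=223, 159^262144=609; 159^277034 = 159^2 * 159^8 * 159^32 * 159^512 * 159^2048 * 159^4096 * 159^8192 * 159^262144 = 223 (mod 614); answer 223
Part 3: A2 = 223; d = 10; cross terms: (-4*-24 - 33*-16)=624, (33*1 - 12*-24)=321, (12*10 - 6*1)=114, (6*-16 - -4*10)=-56; twice the area = |1003| = 1003; area = 1003/2; boundary points = 1 + 1 + 3 + 2 = 7; strictly interior points = area - boundary/2 + 1 = 499; answer 499

499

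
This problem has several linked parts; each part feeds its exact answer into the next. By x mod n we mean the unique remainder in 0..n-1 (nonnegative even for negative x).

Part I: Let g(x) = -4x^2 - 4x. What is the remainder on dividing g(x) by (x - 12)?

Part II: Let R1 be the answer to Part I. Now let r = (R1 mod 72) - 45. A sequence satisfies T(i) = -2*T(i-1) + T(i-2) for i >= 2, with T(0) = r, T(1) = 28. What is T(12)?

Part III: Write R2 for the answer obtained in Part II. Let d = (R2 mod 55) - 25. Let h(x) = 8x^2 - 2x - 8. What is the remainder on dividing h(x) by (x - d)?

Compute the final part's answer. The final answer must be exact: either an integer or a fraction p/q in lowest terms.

Part I: remainder = value at the root: -4*(12)^2 - 4*(12)^1 = (-576) + (-48) = -624; answer -624
Part II: R1 = -624; r = -21; T(2) = -2*(28) + 1*(-21) = -77; iterating: T(2)=-77, T(3)=182, T(4)=-441, T(5)=1064, T(6)=-2569, T(7)=6202, T(8)=-14973, T(9)=36148, T(10)=-87269, T(11)=210686, T(12)=-508641; answer -508641
Part III: R2 = -508641; d = 29; remainder = value at the root: 8*(29)^2 - 2*(29)^1 - 8 = (6728) + (-58) + (-8) = 6662; answer 6662

6662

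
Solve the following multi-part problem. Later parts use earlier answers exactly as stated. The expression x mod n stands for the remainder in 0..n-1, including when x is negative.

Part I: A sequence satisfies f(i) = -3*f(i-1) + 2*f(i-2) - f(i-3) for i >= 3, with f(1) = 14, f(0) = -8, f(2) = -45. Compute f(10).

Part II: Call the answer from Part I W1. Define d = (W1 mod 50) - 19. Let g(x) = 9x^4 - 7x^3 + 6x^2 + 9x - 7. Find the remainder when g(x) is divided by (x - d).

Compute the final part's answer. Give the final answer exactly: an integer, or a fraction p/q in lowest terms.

199469

Part I: f(3) = -3*(-45) + 2*(14) - 1*(-8) = 171; iterating: f(3)=171, f(4)=-617, f(5)=2238, f(6)=-8119, f(7)=29450, f(8)=-106826, f(9)=387497, f(10)=-1405593; answer -1405593
Part II: W1 = -1405593; d = -12; remainder = value at the root: 9*(-12)^4 - 7*(-12)^3 + 6*(-12)^2 + 9*(-12)^1 - 7 = (186624) + (12096) + (864) + (-108) + (-7) = 199469; answer 199469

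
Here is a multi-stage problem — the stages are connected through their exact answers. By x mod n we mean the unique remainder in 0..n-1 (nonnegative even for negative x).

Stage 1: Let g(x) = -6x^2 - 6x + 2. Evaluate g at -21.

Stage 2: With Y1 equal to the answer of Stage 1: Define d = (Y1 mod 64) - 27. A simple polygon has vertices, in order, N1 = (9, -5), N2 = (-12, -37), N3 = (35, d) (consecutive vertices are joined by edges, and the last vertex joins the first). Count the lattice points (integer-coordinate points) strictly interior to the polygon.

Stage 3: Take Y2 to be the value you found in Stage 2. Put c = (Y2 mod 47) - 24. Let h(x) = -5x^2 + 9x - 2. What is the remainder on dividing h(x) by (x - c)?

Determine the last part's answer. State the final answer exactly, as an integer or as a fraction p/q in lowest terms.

Stage 1: -6*(-21)^2 - 6*(-21)^1 + 2 = (-2646) + (126) + (2) = -2518; answer -2518
Stage 2: Y1 = -2518; d = 15; cross terms: (9*-37 - -12*-5)=-393, (-12*15 - 35*-37)=1115, (35*-5 - 9*15)=-310; twice the area = |412| = 412; area = 206; boundary points = 1 + 1 + 2 = 4; strictly interior points = area - boundary/2 + 1 = 205; answer 205
Stage 3: Y2 = 205; c = -7; remainder = value at the root: -5*(-7)^2 + 9*(-7)^1 - 2 = (-245) + (-63) + (-2) = -310; answer -310

-310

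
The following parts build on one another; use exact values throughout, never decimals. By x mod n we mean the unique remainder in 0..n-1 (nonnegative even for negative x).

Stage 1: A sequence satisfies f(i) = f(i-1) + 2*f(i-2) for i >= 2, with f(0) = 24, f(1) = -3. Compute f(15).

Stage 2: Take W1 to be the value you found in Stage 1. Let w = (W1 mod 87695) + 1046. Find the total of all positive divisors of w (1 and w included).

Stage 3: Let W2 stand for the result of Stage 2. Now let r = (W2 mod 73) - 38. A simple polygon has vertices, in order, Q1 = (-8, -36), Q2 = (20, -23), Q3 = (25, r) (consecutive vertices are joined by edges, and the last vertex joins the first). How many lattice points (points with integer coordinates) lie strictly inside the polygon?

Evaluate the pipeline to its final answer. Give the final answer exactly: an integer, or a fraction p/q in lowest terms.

204

Stage 1: f(2) = 1*(-3) + 2*(24) = 45; iterating: f(2)=45, f(3)=39, f(4)=129, f(5)=207, f(6)=465, f(7)=879, f(8)=1809, f(9)=3567, f(10)=7185, f(11)=14319, f(12)=28689, f(13)=57327, f(14)=114705, f(15)=229359; answer 229359
Stage 2: W1 = 229359; w = 55015; 55015 = 5 * 11003; sigma = (1 + 5) * (1 + 11003) = 6 * 11004 = 66024; answer 66024
Stage 3: W2 = 66024; r = -6; cross terms: (-8*-23 - 20*-36)=904, (20*-6 - 25*-23)=455, (25*-36 - -8*-6)=-948; twice the area = |411| = 411; area = 411/2; boundary points = 1 + 1 + 3 = 5; strictly interior points = area - boundary/2 + 1 = 204; answer 204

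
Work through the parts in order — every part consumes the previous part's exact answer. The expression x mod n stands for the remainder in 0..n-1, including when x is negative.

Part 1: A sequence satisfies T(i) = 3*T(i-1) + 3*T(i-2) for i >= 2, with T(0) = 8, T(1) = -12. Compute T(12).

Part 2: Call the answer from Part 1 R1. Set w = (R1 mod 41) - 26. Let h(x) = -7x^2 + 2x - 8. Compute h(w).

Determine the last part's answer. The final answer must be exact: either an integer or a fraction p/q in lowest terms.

Part 1: T(2) = 3*(-12) + 3*(8) = -12; iterating: T(2)=-12, T(3)=-72, T(4)=-252, T(5)=-972, T(6)=-3672, T(7)=-13932, T(8)=-52812, T(9)=-200232, T(10)=-759132, T(11)=-2878092, T(12)=-10911672; answer -10911672
Part 2: R1 = -10911672; w = 1; -7*(1)^2 + 2*(1)^1 - 8 = (-7) + (2) + (-8) = -13; answer -13

-13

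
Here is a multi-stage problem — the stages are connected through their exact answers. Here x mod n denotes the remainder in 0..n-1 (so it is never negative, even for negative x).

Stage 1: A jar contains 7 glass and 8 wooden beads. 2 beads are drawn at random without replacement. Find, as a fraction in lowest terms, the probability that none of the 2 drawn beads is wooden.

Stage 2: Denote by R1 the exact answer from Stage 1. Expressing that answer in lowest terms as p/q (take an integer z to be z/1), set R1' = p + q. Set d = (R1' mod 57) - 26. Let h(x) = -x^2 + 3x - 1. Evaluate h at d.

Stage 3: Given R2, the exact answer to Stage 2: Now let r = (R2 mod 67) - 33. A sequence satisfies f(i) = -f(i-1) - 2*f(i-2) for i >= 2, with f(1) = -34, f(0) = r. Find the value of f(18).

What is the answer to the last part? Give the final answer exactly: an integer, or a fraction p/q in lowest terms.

Stage 1: total draws C(15,2) = 105; favorable C(7,2) = 21; P = 1/5; answer 1/5
Stage 2: R1 = 1/5; threaded value p + q = 6; d = -20; -1*(-20)^2 + 3*(-20)^1 - 1 = (-400) + (-60) + (-1) = -461; answer -461
Stage 3: R2 = -461; r = -25; f(2) = -1*(-34) - 2*(-25) = 84; iterating: f(2)=84, f(3)=-16, f(4)=-152, f(5)=184, f(6)=120, f(7)=-488, f(8)=248, f(9)=728, f(10)=-1224, f(11)=-232, f(12)=2680, f(13)=-2216, f(14)=-3144, f(15)=7576, f(16)=-1288, f(17)=-13864, f(18)=16440; answer 16440

16440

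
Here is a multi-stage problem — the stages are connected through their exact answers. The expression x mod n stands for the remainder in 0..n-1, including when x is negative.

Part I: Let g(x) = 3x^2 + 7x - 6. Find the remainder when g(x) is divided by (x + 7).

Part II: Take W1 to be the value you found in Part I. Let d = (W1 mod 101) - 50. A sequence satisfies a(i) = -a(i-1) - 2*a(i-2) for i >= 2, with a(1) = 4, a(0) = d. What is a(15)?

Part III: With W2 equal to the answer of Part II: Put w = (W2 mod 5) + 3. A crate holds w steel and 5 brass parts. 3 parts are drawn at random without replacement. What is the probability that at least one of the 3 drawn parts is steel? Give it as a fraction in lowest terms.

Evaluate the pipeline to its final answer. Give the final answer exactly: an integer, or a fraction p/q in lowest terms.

Part I: remainder = value at the root: 3*(-7)^2 + 7*(-7)^1 - 6 = (147) + (-49) + (-6) = 92; answer 92
Part II: W1 = 92; d = 42; a(2) = -1*(4) - 2*(42) = -88; iterating: a(2)=-88, a(3)=80, a(4)=96, a(5)=-256, a(6)=64, a(7)=448, a(8)=-576, a(9)=-320, a(10)=1472, a(11)=-832, a(12)=-2112, a(13)=3776, a(14)=448, a(15)=-8000; answer -8000
Part III: W2 = -8000; w = 3; total draws C(8,3) = 56; complement C(5,3) = 10; favorable 56 - 10 = 46; P = 23/28; answer 23/28

23/28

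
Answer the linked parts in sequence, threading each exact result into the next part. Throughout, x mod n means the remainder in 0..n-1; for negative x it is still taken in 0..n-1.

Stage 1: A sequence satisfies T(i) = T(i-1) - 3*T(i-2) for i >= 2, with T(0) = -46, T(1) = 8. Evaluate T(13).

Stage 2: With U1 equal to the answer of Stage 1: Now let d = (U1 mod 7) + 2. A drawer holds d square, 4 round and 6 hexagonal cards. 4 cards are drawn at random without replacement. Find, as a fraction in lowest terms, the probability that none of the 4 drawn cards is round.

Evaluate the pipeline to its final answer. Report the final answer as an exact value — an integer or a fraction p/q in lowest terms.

143/476

Stage 1: T(2) = 1*(8) - 3*(-46) = 146; iterating: T(2)=146, T(3)=122, T(4)=-316, T(5)=-682, T(6)=266, T(7)=2312, T(8)=1514, T(9)=-5422, T(10)=-9964, T(11)=6302, T(12)=36194, T(13)=17288; answer 17288
Stage 2: U1 = 17288; d = 7; total draws C(17,4) = 2380; favorable C(13,4) = 715; P = 143/476; answer 143/476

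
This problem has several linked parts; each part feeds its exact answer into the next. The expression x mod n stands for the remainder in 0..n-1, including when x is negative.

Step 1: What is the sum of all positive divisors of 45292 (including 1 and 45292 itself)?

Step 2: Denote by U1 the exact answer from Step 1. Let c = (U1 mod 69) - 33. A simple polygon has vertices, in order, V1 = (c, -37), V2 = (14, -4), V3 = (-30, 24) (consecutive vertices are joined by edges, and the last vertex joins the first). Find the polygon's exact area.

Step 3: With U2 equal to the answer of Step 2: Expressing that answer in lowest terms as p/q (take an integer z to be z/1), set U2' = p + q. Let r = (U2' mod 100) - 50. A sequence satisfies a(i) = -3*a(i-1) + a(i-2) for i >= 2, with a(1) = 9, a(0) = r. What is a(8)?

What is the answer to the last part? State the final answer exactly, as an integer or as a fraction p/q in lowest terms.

Step 1: 45292 = 2^2 * 13^2 * 67; sigma = (1 + 2 + 4) * (1 + 13 + 169) * (1 + 67) = 7 * 183 * 68 = 87108; answer 87108
Step 2: U1 = 87108; c = -3; cross terms: (-3*-4 - 14*-37)=530, (14*24 - -30*-4)=216, (-30*-37 - -3*24)=1182; twice the area = |1928| = 1928; area = 964; answer 964
Step 3: U2 = 964; threaded value p + q = 965; r = 15; a(2) = -3*(9) + 1*(15) = -12; iterating: a(2)=-12, a(3)=45, a(4)=-147, a(5)=486, a(6)=-1605, a(7)=5301, a(8)=-17508; answer -17508

-17508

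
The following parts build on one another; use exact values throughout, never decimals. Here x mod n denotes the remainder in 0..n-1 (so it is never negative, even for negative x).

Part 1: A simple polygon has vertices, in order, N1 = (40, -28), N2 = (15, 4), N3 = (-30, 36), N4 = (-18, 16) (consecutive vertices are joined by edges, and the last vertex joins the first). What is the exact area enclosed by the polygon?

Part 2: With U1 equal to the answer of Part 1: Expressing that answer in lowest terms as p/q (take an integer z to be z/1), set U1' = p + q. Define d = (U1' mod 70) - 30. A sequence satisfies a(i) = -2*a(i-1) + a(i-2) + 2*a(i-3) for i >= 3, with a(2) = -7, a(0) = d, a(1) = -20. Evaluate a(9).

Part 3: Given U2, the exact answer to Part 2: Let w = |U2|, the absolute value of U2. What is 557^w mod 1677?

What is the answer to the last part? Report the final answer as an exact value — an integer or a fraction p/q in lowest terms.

Part 1: cross terms: (40*4 - 15*-28)=580, (15*36 - -30*4)=660, (-30*16 - -18*36)=168, (-18*-28 - 40*16)=-136; twice the area = |1272| = 1272; area = 636; answer 636
Part 2: U1 = 636; threaded value p + q = 637; d = -23; a(3) = -2*(-7) + 1*(-20) + 2*(-23) = -52; iterating: a(3)=-52, a(4)=57, a(5)=-180, a(6)=313, a(7)=-692, a(8)=1337, a(9)=-2740; answer -2740
Part 3: U2 = -2740; w = 2740; squarings mod 1677: 557^1=557, 557^2=4, 557^4=16, 557^8=256, 557^16=133, 557^32=919, 557^64=1030, 557^128=1036, 557^256=16, 557^512=256, 557^1024=133, 557^2048=919; 557^2740 = 557^4 * 557^16 * 557^32 * 557^128 * 557^512 * 557^2048 = 250 (mod 1677); answer 250

250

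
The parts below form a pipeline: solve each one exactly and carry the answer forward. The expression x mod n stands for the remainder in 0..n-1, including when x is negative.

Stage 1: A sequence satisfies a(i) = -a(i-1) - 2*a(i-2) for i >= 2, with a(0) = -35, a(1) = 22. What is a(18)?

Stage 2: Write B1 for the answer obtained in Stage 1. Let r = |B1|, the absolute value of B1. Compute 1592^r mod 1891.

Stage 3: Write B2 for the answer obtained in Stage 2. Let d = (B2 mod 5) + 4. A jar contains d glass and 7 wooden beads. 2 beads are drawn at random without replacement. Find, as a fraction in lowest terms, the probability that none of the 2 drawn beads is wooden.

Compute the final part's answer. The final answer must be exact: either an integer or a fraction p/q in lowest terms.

Stage 1: a(2) = -1*(22) - 2*(-35) = 48; iterating: a(2)=48, a(3)=-92, a(4)=-4, a(5)=188, a(6)=-180, a(7)=-196, a(8)=556, a(9)=-164, a(10)=-948, a(11)=1276, a(12)=620, a(13)=-3172, a(14)=1932, a(15)=4412, a(16)=-8276, a(17)=-548, a(18)=17100; answer 17100
Stage 2: B1 = 17100; r = 17100; squarings mod 1891: 1592^1=1592, 1592^2=524, 1592^4=381, 1592^8=1445, 1592^16=361, 1592^32=1733, 1592^64=381, 1592^128=1445, 1592^256=361, 1592^512=1733, 1592^1024=381, 1592^2048=1445, 1592^4096=361, 1592^8192=1733, 1592^16384=381; 1592^17100 = 1592^4 * 1592^8 * 1592^64 * 1592^128 * 1592^512 * 1592^16384 = 1 (mod 1891); answer 1
Stage 3: B2 = 1; d = 5; total draws C(12,2) = 66; favorable C(5,2) = 10; P = 5/33; answer 5/33

5/33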